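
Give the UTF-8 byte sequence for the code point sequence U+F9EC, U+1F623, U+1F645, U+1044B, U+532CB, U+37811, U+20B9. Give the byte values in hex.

U+F9EC: 3-byte form → EF A7 AC.
U+1F623: 4-byte form → F0 9F 98 A3.
U+1F645: 4-byte form → F0 9F 99 85.
U+1044B: 4-byte form → F0 90 91 8B.
U+532CB: 4-byte form → F1 93 8B 8B.
U+37811: 4-byte form → F0 B7 A0 91.
U+20B9: 3-byte form → E2 82 B9.
Concatenated (26 bytes): EF A7 AC F0 9F 98 A3 F0 9F 99 85 F0 90 91 8B F1 93 8B 8B F0 B7 A0 91 E2 82 B9.

EF A7 AC F0 9F 98 A3 F0 9F 99 85 F0 90 91 8B F1 93 8B 8B F0 B7 A0 91 E2 82 B9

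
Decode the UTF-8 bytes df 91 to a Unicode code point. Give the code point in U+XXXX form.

U+07D1

Leading byte 0xDF = 11011111 matches 110xxxxx → 2-byte sequence.
Byte 1: 0xDF = 11011111, payload 11111 (5 bits).
Byte 2: 0x91 = 10010001 (10xxxxxx ✓), payload 010001.
Concatenate: 11111010001 = 0x7D1 (11 bits → U+07D1).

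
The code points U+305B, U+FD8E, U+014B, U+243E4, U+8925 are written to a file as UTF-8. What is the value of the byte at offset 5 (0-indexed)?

0x8E

U+305B → 3-byte form E3 81 9B at offsets 0–2.
U+FD8E → 3-byte form EF B6 8E at offsets 3–5.
Offset 5 falls in char 2's range; it's byte 3 of EF B6 8E = 0x8E.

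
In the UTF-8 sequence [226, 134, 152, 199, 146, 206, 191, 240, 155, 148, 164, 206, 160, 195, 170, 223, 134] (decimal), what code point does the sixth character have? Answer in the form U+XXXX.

U+00EA

Offset 0: leading byte 0xE2 = 11100010 → 3-byte char #1 = E2 86 98.
Offset 3: leading byte 0xC7 = 11000111 → 2-byte char #2 = C7 92.
Offset 5: leading byte 0xCE = 11001110 → 2-byte char #3 = CE BF.
Offset 7: leading byte 0xF0 = 11110000 → 4-byte char #4 = F0 9B 94 A4.
Offset 11: leading byte 0xCE = 11001110 → 2-byte char #5 = CE A0.
Offset 13: leading byte 0xC3 = 11000011 → 2-byte char #6 = C3 AA.
Leading byte 0xC3 = 11000011 matches 110xxxxx → 2-byte sequence.
Byte 1: 0xC3 = 11000011, payload 00011 (5 bits).
Byte 2: 0xAA = 10101010 (10xxxxxx ✓), payload 101010.
Concatenate: 00011101010 = 0xEA (11 bits → U+00EA).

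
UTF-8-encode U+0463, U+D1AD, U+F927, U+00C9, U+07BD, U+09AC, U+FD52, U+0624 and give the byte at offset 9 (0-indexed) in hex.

0x89

U+0463 → 2-byte form D1 A3 at offsets 0–1.
U+D1AD → 3-byte form ED 86 AD at offsets 2–4.
U+F927 → 3-byte form EF A4 A7 at offsets 5–7.
U+00C9 → 2-byte form C3 89 at offsets 8–9.
Offset 9 falls in char 4's range; it's byte 2 of C3 89 = 0x89.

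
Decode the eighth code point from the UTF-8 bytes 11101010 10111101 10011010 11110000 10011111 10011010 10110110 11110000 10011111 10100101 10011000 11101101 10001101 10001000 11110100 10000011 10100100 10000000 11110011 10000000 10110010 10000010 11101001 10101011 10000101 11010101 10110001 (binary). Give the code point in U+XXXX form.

U+0571

Offset 0: leading byte 0xEA = 11101010 → 3-byte char #1 = EA BD 9A.
Offset 3: leading byte 0xF0 = 11110000 → 4-byte char #2 = F0 9F 9A B6.
Offset 7: leading byte 0xF0 = 11110000 → 4-byte char #3 = F0 9F A5 98.
Offset 11: leading byte 0xED = 11101101 → 3-byte char #4 = ED 8D 88.
Offset 14: leading byte 0xF4 = 11110100 → 4-byte char #5 = F4 83 A4 80.
Offset 18: leading byte 0xF3 = 11110011 → 4-byte char #6 = F3 80 B2 82.
Offset 22: leading byte 0xE9 = 11101001 → 3-byte char #7 = E9 AB 85.
Offset 25: leading byte 0xD5 = 11010101 → 2-byte char #8 = D5 B1.
Leading byte 0xD5 = 11010101 matches 110xxxxx → 2-byte sequence.
Byte 1: 0xD5 = 11010101, payload 10101 (5 bits).
Byte 2: 0xB1 = 10110001 (10xxxxxx ✓), payload 110001.
Concatenate: 10101110001 = 0x571 (11 bits → U+0571).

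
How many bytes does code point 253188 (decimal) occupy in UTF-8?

U+3DD04 = 0x3DD04. UTF-8 uses 1 byte below 0x80, 2 below 0x800, 3 below 0x10000, 4 up to 0x10FFFF. 0x3DD04 is in U+10000–U+10FFFF → 4 bytes.

4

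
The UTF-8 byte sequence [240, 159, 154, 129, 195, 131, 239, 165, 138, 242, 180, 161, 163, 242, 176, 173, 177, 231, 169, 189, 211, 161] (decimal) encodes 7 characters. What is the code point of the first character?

U+1F681

Offset 0: leading byte 0xF0 = 11110000 → 4-byte char #1 = F0 9F 9A 81.
Leading byte 0xF0 = 11110000 matches 11110xxx → 4-byte sequence.
Byte 1: 0xF0 = 11110000, payload 000 (3 bits).
Byte 2: 0x9F = 10011111 (10xxxxxx ✓), payload 011111.
Byte 3: 0x9A = 10011010 (10xxxxxx ✓), payload 011010.
Byte 4: 0x81 = 10000001 (10xxxxxx ✓), payload 000001.
Concatenate: 000011111011010000001 = 0x1F681 (21 bits → U+1F681).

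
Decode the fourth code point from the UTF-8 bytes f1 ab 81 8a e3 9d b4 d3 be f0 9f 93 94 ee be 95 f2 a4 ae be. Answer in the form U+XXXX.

U+1F4D4

Offset 0: leading byte 0xF1 = 11110001 → 4-byte char #1 = F1 AB 81 8A.
Offset 4: leading byte 0xE3 = 11100011 → 3-byte char #2 = E3 9D B4.
Offset 7: leading byte 0xD3 = 11010011 → 2-byte char #3 = D3 BE.
Offset 9: leading byte 0xF0 = 11110000 → 4-byte char #4 = F0 9F 93 94.
Leading byte 0xF0 = 11110000 matches 11110xxx → 4-byte sequence.
Byte 1: 0xF0 = 11110000, payload 000 (3 bits).
Byte 2: 0x9F = 10011111 (10xxxxxx ✓), payload 011111.
Byte 3: 0x93 = 10010011 (10xxxxxx ✓), payload 010011.
Byte 4: 0x94 = 10010100 (10xxxxxx ✓), payload 010100.
Concatenate: 000011111010011010100 = 0x1F4D4 (21 bits → U+1F4D4).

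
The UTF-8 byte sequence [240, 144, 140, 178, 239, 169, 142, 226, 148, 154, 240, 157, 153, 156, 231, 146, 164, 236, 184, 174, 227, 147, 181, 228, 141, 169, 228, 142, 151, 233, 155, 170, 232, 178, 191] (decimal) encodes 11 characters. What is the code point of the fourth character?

Offset 0: leading byte 0xF0 = 11110000 → 4-byte char #1 = F0 90 8C B2.
Offset 4: leading byte 0xEF = 11101111 → 3-byte char #2 = EF A9 8E.
Offset 7: leading byte 0xE2 = 11100010 → 3-byte char #3 = E2 94 9A.
Offset 10: leading byte 0xF0 = 11110000 → 4-byte char #4 = F0 9D 99 9C.
Leading byte 0xF0 = 11110000 matches 11110xxx → 4-byte sequence.
Byte 1: 0xF0 = 11110000, payload 000 (3 bits).
Byte 2: 0x9D = 10011101 (10xxxxxx ✓), payload 011101.
Byte 3: 0x99 = 10011001 (10xxxxxx ✓), payload 011001.
Byte 4: 0x9C = 10011100 (10xxxxxx ✓), payload 011100.
Concatenate: 000011101011001011100 = 0x1D65C (21 bits → U+1D65C).

U+1D65C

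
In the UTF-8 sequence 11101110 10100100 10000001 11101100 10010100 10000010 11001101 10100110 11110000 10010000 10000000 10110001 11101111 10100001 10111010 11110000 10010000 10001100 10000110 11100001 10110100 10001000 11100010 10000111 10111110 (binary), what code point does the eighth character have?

Offset 0: leading byte 0xEE = 11101110 → 3-byte char #1 = EE A4 81.
Offset 3: leading byte 0xEC = 11101100 → 3-byte char #2 = EC 94 82.
Offset 6: leading byte 0xCD = 11001101 → 2-byte char #3 = CD A6.
Offset 8: leading byte 0xF0 = 11110000 → 4-byte char #4 = F0 90 80 B1.
Offset 12: leading byte 0xEF = 11101111 → 3-byte char #5 = EF A1 BA.
Offset 15: leading byte 0xF0 = 11110000 → 4-byte char #6 = F0 90 8C 86.
Offset 19: leading byte 0xE1 = 11100001 → 3-byte char #7 = E1 B4 88.
Offset 22: leading byte 0xE2 = 11100010 → 3-byte char #8 = E2 87 BE.
Leading byte 0xE2 = 11100010 matches 1110xxxx → 3-byte sequence.
Byte 1: 0xE2 = 11100010, payload 0010 (4 bits).
Byte 2: 0x87 = 10000111 (10xxxxxx ✓), payload 000111.
Byte 3: 0xBE = 10111110 (10xxxxxx ✓), payload 111110.
Concatenate: 0010000111111110 = 0x21FE (16 bits → U+21FE).

U+21FE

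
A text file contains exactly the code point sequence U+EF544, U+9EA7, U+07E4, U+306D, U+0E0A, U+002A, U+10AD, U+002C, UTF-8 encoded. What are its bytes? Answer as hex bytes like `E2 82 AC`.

U+EF544: 4-byte form → F3 AF 95 84.
U+9EA7: 3-byte form → E9 BA A7.
U+07E4: 2-byte form → DF A4.
U+306D: 3-byte form → E3 81 AD.
U+0E0A: 3-byte form → E0 B8 8A.
U+002A: 1-byte form → 2A.
U+10AD: 3-byte form → E1 82 AD.
U+002C: 1-byte form → 2C.
Concatenated (20 bytes): F3 AF 95 84 E9 BA A7 DF A4 E3 81 AD E0 B8 8A 2A E1 82 AD 2C.

F3 AF 95 84 E9 BA A7 DF A4 E3 81 AD E0 B8 8A 2A E1 82 AD 2C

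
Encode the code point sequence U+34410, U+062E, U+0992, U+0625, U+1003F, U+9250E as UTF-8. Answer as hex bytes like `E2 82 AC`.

F0 B4 90 90 D8 AE E0 A6 92 D8 A5 F0 90 80 BF F2 92 94 8E

U+34410: 4-byte form → F0 B4 90 90.
U+062E: 2-byte form → D8 AE.
U+0992: 3-byte form → E0 A6 92.
U+0625: 2-byte form → D8 A5.
U+1003F: 4-byte form → F0 90 80 BF.
U+9250E: 4-byte form → F2 92 94 8E.
Concatenated (19 bytes): F0 B4 90 90 D8 AE E0 A6 92 D8 A5 F0 90 80 BF F2 92 94 8E.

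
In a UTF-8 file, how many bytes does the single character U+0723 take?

U+0723 = 0x723. UTF-8 uses 1 byte below 0x80, 2 below 0x800, 3 below 0x10000, 4 up to 0x10FFFF. 0x723 is in U+0080–U+07FF → 2 bytes.

2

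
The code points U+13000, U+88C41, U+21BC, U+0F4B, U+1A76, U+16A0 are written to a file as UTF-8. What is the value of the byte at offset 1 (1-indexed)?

1-indexed offset 1 is 0-indexed offset 0.
U+13000 → 4-byte form F0 93 80 80 at offsets 0–3.
Offset 0 falls in char 1's range; it's byte 1 of F0 93 80 80 = 0xF0.

0xF0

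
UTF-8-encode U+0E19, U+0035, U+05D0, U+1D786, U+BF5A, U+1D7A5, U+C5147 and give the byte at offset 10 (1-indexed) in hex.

0x86

1-indexed offset 10 is 0-indexed offset 9.
U+0E19 → 3-byte form E0 B8 99 at offsets 0–2.
U+0035 → 1-byte form 35 at offsets 3–3.
U+05D0 → 2-byte form D7 90 at offsets 4–5.
U+1D786 → 4-byte form F0 9D 9E 86 at offsets 6–9.
Offset 9 falls in char 4's range; it's byte 4 of F0 9D 9E 86 = 0x86.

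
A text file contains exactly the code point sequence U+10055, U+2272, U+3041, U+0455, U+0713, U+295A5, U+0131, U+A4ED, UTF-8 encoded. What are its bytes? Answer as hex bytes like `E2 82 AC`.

F0 90 81 95 E2 89 B2 E3 81 81 D1 95 DC 93 F0 A9 96 A5 C4 B1 EA 93 AD

U+10055: 4-byte form → F0 90 81 95.
U+2272: 3-byte form → E2 89 B2.
U+3041: 3-byte form → E3 81 81.
U+0455: 2-byte form → D1 95.
U+0713: 2-byte form → DC 93.
U+295A5: 4-byte form → F0 A9 96 A5.
U+0131: 2-byte form → C4 B1.
U+A4ED: 3-byte form → EA 93 AD.
Concatenated (23 bytes): F0 90 81 95 E2 89 B2 E3 81 81 D1 95 DC 93 F0 A9 96 A5 C4 B1 EA 93 AD.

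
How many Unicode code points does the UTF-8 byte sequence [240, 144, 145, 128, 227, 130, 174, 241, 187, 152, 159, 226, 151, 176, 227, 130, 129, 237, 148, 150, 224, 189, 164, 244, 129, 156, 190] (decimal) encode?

Byte at offset 0: 0xF0 = 11110000 → 4-byte char (#1). Advance 4.
Byte at offset 4: 0xE3 = 11100011 → 3-byte char (#2). Advance 3.
Byte at offset 7: 0xF1 = 11110001 → 4-byte char (#3). Advance 4.
Byte at offset 11: 0xE2 = 11100010 → 3-byte char (#4). Advance 3.
Byte at offset 14: 0xE3 = 11100011 → 3-byte char (#5). Advance 3.
Byte at offset 17: 0xED = 11101101 → 3-byte char (#6). Advance 3.
Byte at offset 20: 0xE0 = 11100000 → 3-byte char (#7). Advance 3.
Byte at offset 23: 0xF4 = 11110100 → 4-byte char (#8). Advance 4.
Reached end at offset 27 after 8 code points.

8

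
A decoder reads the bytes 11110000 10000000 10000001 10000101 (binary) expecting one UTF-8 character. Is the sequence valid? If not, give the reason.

Leading byte 0xF0 = 11110000 → 4-byte form.
Continuation bytes all match 10xxxxxx. Payload decodes to 0x45.
But 0x45 < 0x10000, the minimum for a 4-byte sequence — this is an overlong encoding.

invalid (overlong encoding)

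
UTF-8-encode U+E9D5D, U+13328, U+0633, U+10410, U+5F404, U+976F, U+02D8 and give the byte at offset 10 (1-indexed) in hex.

0xB3

1-indexed offset 10 is 0-indexed offset 9.
U+E9D5D → 4-byte form F3 A9 B5 9D at offsets 0–3.
U+13328 → 4-byte form F0 93 8C A8 at offsets 4–7.
U+0633 → 2-byte form D8 B3 at offsets 8–9.
Offset 9 falls in char 3's range; it's byte 2 of D8 B3 = 0xB3.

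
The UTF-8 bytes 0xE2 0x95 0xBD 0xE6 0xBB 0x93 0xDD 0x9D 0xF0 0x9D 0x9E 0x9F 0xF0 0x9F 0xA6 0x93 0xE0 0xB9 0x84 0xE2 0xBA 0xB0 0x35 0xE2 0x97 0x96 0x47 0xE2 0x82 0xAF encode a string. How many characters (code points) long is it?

Byte at offset 0: 0xE2 = 11100010 → 3-byte char (#1). Advance 3.
Byte at offset 3: 0xE6 = 11100110 → 3-byte char (#2). Advance 3.
Byte at offset 6: 0xDD = 11011101 → 2-byte char (#3). Advance 2.
Byte at offset 8: 0xF0 = 11110000 → 4-byte char (#4). Advance 4.
Byte at offset 12: 0xF0 = 11110000 → 4-byte char (#5). Advance 4.
Byte at offset 16: 0xE0 = 11100000 → 3-byte char (#6). Advance 3.
Byte at offset 19: 0xE2 = 11100010 → 3-byte char (#7). Advance 3.
Byte at offset 22: 0x35 = 00110101 → 1-byte char (#8). Advance 1.
Byte at offset 23: 0xE2 = 11100010 → 3-byte char (#9). Advance 3.
Byte at offset 26: 0x47 = 01000111 → 1-byte char (#10). Advance 1.
Byte at offset 27: 0xE2 = 11100010 → 3-byte char (#11). Advance 3.
Reached end at offset 30 after 11 code points.

11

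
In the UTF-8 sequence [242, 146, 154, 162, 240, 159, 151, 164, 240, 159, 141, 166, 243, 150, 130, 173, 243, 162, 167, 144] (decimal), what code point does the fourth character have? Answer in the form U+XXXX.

Offset 0: leading byte 0xF2 = 11110010 → 4-byte char #1 = F2 92 9A A2.
Offset 4: leading byte 0xF0 = 11110000 → 4-byte char #2 = F0 9F 97 A4.
Offset 8: leading byte 0xF0 = 11110000 → 4-byte char #3 = F0 9F 8D A6.
Offset 12: leading byte 0xF3 = 11110011 → 4-byte char #4 = F3 96 82 AD.
Leading byte 0xF3 = 11110011 matches 11110xxx → 4-byte sequence.
Byte 1: 0xF3 = 11110011, payload 011 (3 bits).
Byte 2: 0x96 = 10010110 (10xxxxxx ✓), payload 010110.
Byte 3: 0x82 = 10000010 (10xxxxxx ✓), payload 000010.
Byte 4: 0xAD = 10101101 (10xxxxxx ✓), payload 101101.
Concatenate: 011010110000010101101 = 0xD60AD (21 bits → U+D60AD).

U+D60AD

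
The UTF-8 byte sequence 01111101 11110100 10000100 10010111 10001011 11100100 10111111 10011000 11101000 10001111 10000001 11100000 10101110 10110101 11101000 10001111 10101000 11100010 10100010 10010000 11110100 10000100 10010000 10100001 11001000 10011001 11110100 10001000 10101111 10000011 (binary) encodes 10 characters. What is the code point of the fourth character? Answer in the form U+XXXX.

U+83C1

Offset 0: leading byte 0x7D = 01111101 → 1-byte char #1 = 7D.
Offset 1: leading byte 0xF4 = 11110100 → 4-byte char #2 = F4 84 97 8B.
Offset 5: leading byte 0xE4 = 11100100 → 3-byte char #3 = E4 BF 98.
Offset 8: leading byte 0xE8 = 11101000 → 3-byte char #4 = E8 8F 81.
Leading byte 0xE8 = 11101000 matches 1110xxxx → 3-byte sequence.
Byte 1: 0xE8 = 11101000, payload 1000 (4 bits).
Byte 2: 0x8F = 10001111 (10xxxxxx ✓), payload 001111.
Byte 3: 0x81 = 10000001 (10xxxxxx ✓), payload 000001.
Concatenate: 1000001111000001 = 0x83C1 (16 bits → U+83C1).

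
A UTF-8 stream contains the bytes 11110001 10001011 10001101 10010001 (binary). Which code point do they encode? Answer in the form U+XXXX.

U+4B351

Leading byte 0xF1 = 11110001 matches 11110xxx → 4-byte sequence.
Byte 1: 0xF1 = 11110001, payload 001 (3 bits).
Byte 2: 0x8B = 10001011 (10xxxxxx ✓), payload 001011.
Byte 3: 0x8D = 10001101 (10xxxxxx ✓), payload 001101.
Byte 4: 0x91 = 10010001 (10xxxxxx ✓), payload 010001.
Concatenate: 001001011001101010001 = 0x4B351 (21 bits → U+4B351).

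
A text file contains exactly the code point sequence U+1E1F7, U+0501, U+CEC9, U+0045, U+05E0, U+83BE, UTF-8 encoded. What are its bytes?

F0 9E 87 B7 D4 81 EC BB 89 45 D7 A0 E8 8E BE

U+1E1F7: 4-byte form → F0 9E 87 B7.
U+0501: 2-byte form → D4 81.
U+CEC9: 3-byte form → EC BB 89.
U+0045: 1-byte form → 45.
U+05E0: 2-byte form → D7 A0.
U+83BE: 3-byte form → E8 8E BE.
Concatenated (15 bytes): F0 9E 87 B7 D4 81 EC BB 89 45 D7 A0 E8 8E BE.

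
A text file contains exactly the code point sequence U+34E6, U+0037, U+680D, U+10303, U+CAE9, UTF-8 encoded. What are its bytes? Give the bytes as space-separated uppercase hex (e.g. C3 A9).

E3 93 A6 37 E6 A0 8D F0 90 8C 83 EC AB A9

U+34E6: 3-byte form → E3 93 A6.
U+0037: 1-byte form → 37.
U+680D: 3-byte form → E6 A0 8D.
U+10303: 4-byte form → F0 90 8C 83.
U+CAE9: 3-byte form → EC AB A9.
Concatenated (14 bytes): E3 93 A6 37 E6 A0 8D F0 90 8C 83 EC AB A9.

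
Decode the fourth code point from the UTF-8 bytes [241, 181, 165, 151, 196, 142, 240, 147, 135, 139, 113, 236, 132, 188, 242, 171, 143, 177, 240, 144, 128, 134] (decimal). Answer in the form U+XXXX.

U+0071

Offset 0: leading byte 0xF1 = 11110001 → 4-byte char #1 = F1 B5 A5 97.
Offset 4: leading byte 0xC4 = 11000100 → 2-byte char #2 = C4 8E.
Offset 6: leading byte 0xF0 = 11110000 → 4-byte char #3 = F0 93 87 8B.
Offset 10: leading byte 0x71 = 01110001 → 1-byte char #4 = 71.
Leading byte 0x71 = 01110001 matches 0xxxxxxx → 1-byte sequence.
Byte 1: 0x71 = 01110001, payload 1110001 (7 bits).
Concatenate: 1110001 = 0x71 (7 bits → U+0071).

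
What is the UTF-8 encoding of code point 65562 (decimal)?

F0 90 80 9A

U+1001A = 0x1001A = 65562 decimal. In range U+10000–U+10FFFF → 4-byte form: 11110xxx 10xxxxxx 10xxxxxx 10xxxxxx.
Binary (21 bits): 000010000000000011010.
Split 3+6+6+6: 000 | 010000 | 000000 | 011010.
Byte 1: 11110000 = 0xF0.
Byte 2: 10010000 = 0x90.
Byte 3: 10000000 = 0x80.
Byte 4: 10011010 = 0x9A.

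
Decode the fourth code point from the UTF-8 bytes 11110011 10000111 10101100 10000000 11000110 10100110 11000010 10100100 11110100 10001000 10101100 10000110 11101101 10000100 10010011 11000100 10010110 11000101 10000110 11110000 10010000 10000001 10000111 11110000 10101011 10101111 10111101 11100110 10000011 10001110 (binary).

Offset 0: leading byte 0xF3 = 11110011 → 4-byte char #1 = F3 87 AC 80.
Offset 4: leading byte 0xC6 = 11000110 → 2-byte char #2 = C6 A6.
Offset 6: leading byte 0xC2 = 11000010 → 2-byte char #3 = C2 A4.
Offset 8: leading byte 0xF4 = 11110100 → 4-byte char #4 = F4 88 AC 86.
Leading byte 0xF4 = 11110100 matches 11110xxx → 4-byte sequence.
Byte 1: 0xF4 = 11110100, payload 100 (3 bits).
Byte 2: 0x88 = 10001000 (10xxxxxx ✓), payload 001000.
Byte 3: 0xAC = 10101100 (10xxxxxx ✓), payload 101100.
Byte 4: 0x86 = 10000110 (10xxxxxx ✓), payload 000110.
Concatenate: 100001000101100000110 = 0x108B06 (21 bits → U+108B06).

U+108B06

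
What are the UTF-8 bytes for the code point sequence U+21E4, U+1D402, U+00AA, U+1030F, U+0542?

U+21E4: 3-byte form → E2 87 A4.
U+1D402: 4-byte form → F0 9D 90 82.
U+00AA: 2-byte form → C2 AA.
U+1030F: 4-byte form → F0 90 8C 8F.
U+0542: 2-byte form → D5 82.
Concatenated (15 bytes): E2 87 A4 F0 9D 90 82 C2 AA F0 90 8C 8F D5 82.

E2 87 A4 F0 9D 90 82 C2 AA F0 90 8C 8F D5 82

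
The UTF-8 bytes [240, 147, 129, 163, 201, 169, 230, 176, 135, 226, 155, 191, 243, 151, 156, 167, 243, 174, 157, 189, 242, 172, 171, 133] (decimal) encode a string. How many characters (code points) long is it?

7

Byte at offset 0: 0xF0 = 11110000 → 4-byte char (#1). Advance 4.
Byte at offset 4: 0xC9 = 11001001 → 2-byte char (#2). Advance 2.
Byte at offset 6: 0xE6 = 11100110 → 3-byte char (#3). Advance 3.
Byte at offset 9: 0xE2 = 11100010 → 3-byte char (#4). Advance 3.
Byte at offset 12: 0xF3 = 11110011 → 4-byte char (#5). Advance 4.
Byte at offset 16: 0xF3 = 11110011 → 4-byte char (#6). Advance 4.
Byte at offset 20: 0xF2 = 11110010 → 4-byte char (#7). Advance 4.
Reached end at offset 24 after 7 code points.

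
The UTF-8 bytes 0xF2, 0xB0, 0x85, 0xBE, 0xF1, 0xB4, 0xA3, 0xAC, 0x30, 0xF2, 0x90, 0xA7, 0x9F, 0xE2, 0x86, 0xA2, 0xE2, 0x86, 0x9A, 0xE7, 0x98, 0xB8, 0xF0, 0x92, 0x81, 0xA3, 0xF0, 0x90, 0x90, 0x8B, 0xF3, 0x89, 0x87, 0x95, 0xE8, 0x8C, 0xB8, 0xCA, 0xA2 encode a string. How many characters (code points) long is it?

Byte at offset 0: 0xF2 = 11110010 → 4-byte char (#1). Advance 4.
Byte at offset 4: 0xF1 = 11110001 → 4-byte char (#2). Advance 4.
Byte at offset 8: 0x30 = 00110000 → 1-byte char (#3). Advance 1.
Byte at offset 9: 0xF2 = 11110010 → 4-byte char (#4). Advance 4.
Byte at offset 13: 0xE2 = 11100010 → 3-byte char (#5). Advance 3.
Byte at offset 16: 0xE2 = 11100010 → 3-byte char (#6). Advance 3.
Byte at offset 19: 0xE7 = 11100111 → 3-byte char (#7). Advance 3.
Byte at offset 22: 0xF0 = 11110000 → 4-byte char (#8). Advance 4.
Byte at offset 26: 0xF0 = 11110000 → 4-byte char (#9). Advance 4.
Byte at offset 30: 0xF3 = 11110011 → 4-byte char (#10). Advance 4.
Byte at offset 34: 0xE8 = 11101000 → 3-byte char (#11). Advance 3.
Byte at offset 37: 0xCA = 11001010 → 2-byte char (#12). Advance 2.
Reached end at offset 39 after 12 code points.

12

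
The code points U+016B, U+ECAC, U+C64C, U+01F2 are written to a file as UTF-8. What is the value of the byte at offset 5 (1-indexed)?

1-indexed offset 5 is 0-indexed offset 4.
U+016B → 2-byte form C5 AB at offsets 0–1.
U+ECAC → 3-byte form EE B2 AC at offsets 2–4.
Offset 4 falls in char 2's range; it's byte 3 of EE B2 AC = 0xAC.

0xAC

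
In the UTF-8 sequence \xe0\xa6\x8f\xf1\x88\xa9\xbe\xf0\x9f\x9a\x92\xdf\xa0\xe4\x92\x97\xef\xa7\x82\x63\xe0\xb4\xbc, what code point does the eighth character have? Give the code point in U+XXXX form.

Offset 0: leading byte 0xE0 = 11100000 → 3-byte char #1 = E0 A6 8F.
Offset 3: leading byte 0xF1 = 11110001 → 4-byte char #2 = F1 88 A9 BE.
Offset 7: leading byte 0xF0 = 11110000 → 4-byte char #3 = F0 9F 9A 92.
Offset 11: leading byte 0xDF = 11011111 → 2-byte char #4 = DF A0.
Offset 13: leading byte 0xE4 = 11100100 → 3-byte char #5 = E4 92 97.
Offset 16: leading byte 0xEF = 11101111 → 3-byte char #6 = EF A7 82.
Offset 19: leading byte 0x63 = 01100011 → 1-byte char #7 = 63.
Offset 20: leading byte 0xE0 = 11100000 → 3-byte char #8 = E0 B4 BC.
Leading byte 0xE0 = 11100000 matches 1110xxxx → 3-byte sequence.
Byte 1: 0xE0 = 11100000, payload 0000 (4 bits).
Byte 2: 0xB4 = 10110100 (10xxxxxx ✓), payload 110100.
Byte 3: 0xBC = 10111100 (10xxxxxx ✓), payload 111100.
Concatenate: 0000110100111100 = 0xD3C (16 bits → U+0D3C).

U+0D3C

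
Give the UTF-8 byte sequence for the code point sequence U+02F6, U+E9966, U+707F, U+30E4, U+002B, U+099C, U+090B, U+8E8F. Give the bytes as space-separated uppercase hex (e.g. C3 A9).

CB B6 F3 A9 A5 A6 E7 81 BF E3 83 A4 2B E0 A6 9C E0 A4 8B E8 BA 8F

U+02F6: 2-byte form → CB B6.
U+E9966: 4-byte form → F3 A9 A5 A6.
U+707F: 3-byte form → E7 81 BF.
U+30E4: 3-byte form → E3 83 A4.
U+002B: 1-byte form → 2B.
U+099C: 3-byte form → E0 A6 9C.
U+090B: 3-byte form → E0 A4 8B.
U+8E8F: 3-byte form → E8 BA 8F.
Concatenated (22 bytes): CB B6 F3 A9 A5 A6 E7 81 BF E3 83 A4 2B E0 A6 9C E0 A4 8B E8 BA 8F.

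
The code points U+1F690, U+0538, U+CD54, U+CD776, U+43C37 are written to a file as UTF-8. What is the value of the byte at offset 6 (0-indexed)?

U+1F690 → 4-byte form F0 9F 9A 90 at offsets 0–3.
U+0538 → 2-byte form D4 B8 at offsets 4–5.
U+CD54 → 3-byte form EC B5 94 at offsets 6–8.
Offset 6 falls in char 3's range; it's byte 1 of EC B5 94 = 0xEC.

0xEC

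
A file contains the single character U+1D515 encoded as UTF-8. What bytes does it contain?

U+1D515 = 0x1D515 = 120085 decimal. In range U+10000–U+10FFFF → 4-byte form: 11110xxx 10xxxxxx 10xxxxxx 10xxxxxx.
Binary (21 bits): 000011101010100010101.
Split 3+6+6+6: 000 | 011101 | 010100 | 010101.
Byte 1: 11110000 = 0xF0.
Byte 2: 10011101 = 0x9D.
Byte 3: 10010100 = 0x94.
Byte 4: 10010101 = 0x95.

F0 9D 94 95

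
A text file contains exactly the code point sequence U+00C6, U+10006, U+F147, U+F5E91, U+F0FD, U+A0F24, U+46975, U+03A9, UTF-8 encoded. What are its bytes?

C3 86 F0 90 80 86 EF 85 87 F3 B5 BA 91 EF 83 BD F2 A0 BC A4 F1 86 A5 B5 CE A9

U+00C6: 2-byte form → C3 86.
U+10006: 4-byte form → F0 90 80 86.
U+F147: 3-byte form → EF 85 87.
U+F5E91: 4-byte form → F3 B5 BA 91.
U+F0FD: 3-byte form → EF 83 BD.
U+A0F24: 4-byte form → F2 A0 BC A4.
U+46975: 4-byte form → F1 86 A5 B5.
U+03A9: 2-byte form → CE A9.
Concatenated (26 bytes): C3 86 F0 90 80 86 EF 85 87 F3 B5 BA 91 EF 83 BD F2 A0 BC A4 F1 86 A5 B5 CE A9.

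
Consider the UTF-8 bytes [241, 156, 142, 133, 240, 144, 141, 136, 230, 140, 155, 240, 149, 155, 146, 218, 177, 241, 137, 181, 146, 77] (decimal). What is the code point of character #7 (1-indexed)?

Offset 0: leading byte 0xF1 = 11110001 → 4-byte char #1 = F1 9C 8E 85.
Offset 4: leading byte 0xF0 = 11110000 → 4-byte char #2 = F0 90 8D 88.
Offset 8: leading byte 0xE6 = 11100110 → 3-byte char #3 = E6 8C 9B.
Offset 11: leading byte 0xF0 = 11110000 → 4-byte char #4 = F0 95 9B 92.
Offset 15: leading byte 0xDA = 11011010 → 2-byte char #5 = DA B1.
Offset 17: leading byte 0xF1 = 11110001 → 4-byte char #6 = F1 89 B5 92.
Offset 21: leading byte 0x4D = 01001101 → 1-byte char #7 = 4D.
Leading byte 0x4D = 01001101 matches 0xxxxxxx → 1-byte sequence.
Byte 1: 0x4D = 01001101, payload 1001101 (7 bits).
Concatenate: 1001101 = 0x4D (7 bits → U+004D).

U+004D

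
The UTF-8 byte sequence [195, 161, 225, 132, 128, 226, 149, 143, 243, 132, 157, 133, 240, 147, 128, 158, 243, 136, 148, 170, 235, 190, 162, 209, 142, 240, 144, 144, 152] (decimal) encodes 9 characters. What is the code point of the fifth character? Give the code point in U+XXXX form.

U+1301E

Offset 0: leading byte 0xC3 = 11000011 → 2-byte char #1 = C3 A1.
Offset 2: leading byte 0xE1 = 11100001 → 3-byte char #2 = E1 84 80.
Offset 5: leading byte 0xE2 = 11100010 → 3-byte char #3 = E2 95 8F.
Offset 8: leading byte 0xF3 = 11110011 → 4-byte char #4 = F3 84 9D 85.
Offset 12: leading byte 0xF0 = 11110000 → 4-byte char #5 = F0 93 80 9E.
Leading byte 0xF0 = 11110000 matches 11110xxx → 4-byte sequence.
Byte 1: 0xF0 = 11110000, payload 000 (3 bits).
Byte 2: 0x93 = 10010011 (10xxxxxx ✓), payload 010011.
Byte 3: 0x80 = 10000000 (10xxxxxx ✓), payload 000000.
Byte 4: 0x9E = 10011110 (10xxxxxx ✓), payload 011110.
Concatenate: 000010011000000011110 = 0x1301E (21 bits → U+1301E).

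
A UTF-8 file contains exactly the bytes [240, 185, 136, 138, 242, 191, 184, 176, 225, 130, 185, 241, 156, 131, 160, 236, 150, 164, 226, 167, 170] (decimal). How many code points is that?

6

Byte at offset 0: 0xF0 = 11110000 → 4-byte char (#1). Advance 4.
Byte at offset 4: 0xF2 = 11110010 → 4-byte char (#2). Advance 4.
Byte at offset 8: 0xE1 = 11100001 → 3-byte char (#3). Advance 3.
Byte at offset 11: 0xF1 = 11110001 → 4-byte char (#4). Advance 4.
Byte at offset 15: 0xEC = 11101100 → 3-byte char (#5). Advance 3.
Byte at offset 18: 0xE2 = 11100010 → 3-byte char (#6). Advance 3.
Reached end at offset 21 after 6 code points.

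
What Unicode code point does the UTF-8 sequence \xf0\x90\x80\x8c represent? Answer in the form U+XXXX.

Leading byte 0xF0 = 11110000 matches 11110xxx → 4-byte sequence.
Byte 1: 0xF0 = 11110000, payload 000 (3 bits).
Byte 2: 0x90 = 10010000 (10xxxxxx ✓), payload 010000.
Byte 3: 0x80 = 10000000 (10xxxxxx ✓), payload 000000.
Byte 4: 0x8C = 10001100 (10xxxxxx ✓), payload 001100.
Concatenate: 000010000000000001100 = 0x1000C (21 bits → U+1000C).

U+1000C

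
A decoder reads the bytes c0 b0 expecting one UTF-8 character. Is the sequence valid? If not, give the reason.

Leading byte 0xC0 = 11000000 → 2-byte form.
Continuation bytes all match 10xxxxxx. Payload decodes to 0x30.
But 0x30 < 0x80, the minimum for a 2-byte sequence — this is an overlong encoding.

invalid (overlong encoding)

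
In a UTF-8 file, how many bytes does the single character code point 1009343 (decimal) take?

4

U+F66BF = 0xF66BF. UTF-8 uses 1 byte below 0x80, 2 below 0x800, 3 below 0x10000, 4 up to 0x10FFFF. 0xF66BF is in U+10000–U+10FFFF → 4 bytes.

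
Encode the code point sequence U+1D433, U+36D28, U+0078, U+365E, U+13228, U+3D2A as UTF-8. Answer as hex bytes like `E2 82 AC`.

F0 9D 90 B3 F0 B6 B4 A8 78 E3 99 9E F0 93 88 A8 E3 B4 AA

U+1D433: 4-byte form → F0 9D 90 B3.
U+36D28: 4-byte form → F0 B6 B4 A8.
U+0078: 1-byte form → 78.
U+365E: 3-byte form → E3 99 9E.
U+13228: 4-byte form → F0 93 88 A8.
U+3D2A: 3-byte form → E3 B4 AA.
Concatenated (19 bytes): F0 9D 90 B3 F0 B6 B4 A8 78 E3 99 9E F0 93 88 A8 E3 B4 AA.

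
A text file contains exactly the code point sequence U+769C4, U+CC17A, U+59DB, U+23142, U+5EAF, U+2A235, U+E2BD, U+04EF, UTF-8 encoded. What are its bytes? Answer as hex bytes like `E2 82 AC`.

U+769C4: 4-byte form → F1 B6 A7 84.
U+CC17A: 4-byte form → F3 8C 85 BA.
U+59DB: 3-byte form → E5 A7 9B.
U+23142: 4-byte form → F0 A3 85 82.
U+5EAF: 3-byte form → E5 BA AF.
U+2A235: 4-byte form → F0 AA 88 B5.
U+E2BD: 3-byte form → EE 8A BD.
U+04EF: 2-byte form → D3 AF.
Concatenated (27 bytes): F1 B6 A7 84 F3 8C 85 BA E5 A7 9B F0 A3 85 82 E5 BA AF F0 AA 88 B5 EE 8A BD D3 AF.

F1 B6 A7 84 F3 8C 85 BA E5 A7 9B F0 A3 85 82 E5 BA AF F0 AA 88 B5 EE 8A BD D3 AF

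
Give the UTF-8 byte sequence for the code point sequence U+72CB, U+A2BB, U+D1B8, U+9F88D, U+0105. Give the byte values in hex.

U+72CB: 3-byte form → E7 8B 8B.
U+A2BB: 3-byte form → EA 8A BB.
U+D1B8: 3-byte form → ED 86 B8.
U+9F88D: 4-byte form → F2 9F A2 8D.
U+0105: 2-byte form → C4 85.
Concatenated (15 bytes): E7 8B 8B EA 8A BB ED 86 B8 F2 9F A2 8D C4 85.

E7 8B 8B EA 8A BB ED 86 B8 F2 9F A2 8D C4 85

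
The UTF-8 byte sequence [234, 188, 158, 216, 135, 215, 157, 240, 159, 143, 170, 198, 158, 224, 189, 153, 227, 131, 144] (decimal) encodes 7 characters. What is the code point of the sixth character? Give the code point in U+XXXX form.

U+0F59

Offset 0: leading byte 0xEA = 11101010 → 3-byte char #1 = EA BC 9E.
Offset 3: leading byte 0xD8 = 11011000 → 2-byte char #2 = D8 87.
Offset 5: leading byte 0xD7 = 11010111 → 2-byte char #3 = D7 9D.
Offset 7: leading byte 0xF0 = 11110000 → 4-byte char #4 = F0 9F 8F AA.
Offset 11: leading byte 0xC6 = 11000110 → 2-byte char #5 = C6 9E.
Offset 13: leading byte 0xE0 = 11100000 → 3-byte char #6 = E0 BD 99.
Leading byte 0xE0 = 11100000 matches 1110xxxx → 3-byte sequence.
Byte 1: 0xE0 = 11100000, payload 0000 (4 bits).
Byte 2: 0xBD = 10111101 (10xxxxxx ✓), payload 111101.
Byte 3: 0x99 = 10011001 (10xxxxxx ✓), payload 011001.
Concatenate: 0000111101011001 = 0xF59 (16 bits → U+0F59).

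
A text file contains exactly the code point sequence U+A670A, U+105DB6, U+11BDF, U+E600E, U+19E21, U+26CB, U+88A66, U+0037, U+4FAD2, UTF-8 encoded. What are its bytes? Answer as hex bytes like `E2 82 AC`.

F2 A6 9C 8A F4 85 B6 B6 F0 91 AF 9F F3 A6 80 8E F0 99 B8 A1 E2 9B 8B F2 88 A9 A6 37 F1 8F AB 92

U+A670A: 4-byte form → F2 A6 9C 8A.
U+105DB6: 4-byte form → F4 85 B6 B6.
U+11BDF: 4-byte form → F0 91 AF 9F.
U+E600E: 4-byte form → F3 A6 80 8E.
U+19E21: 4-byte form → F0 99 B8 A1.
U+26CB: 3-byte form → E2 9B 8B.
U+88A66: 4-byte form → F2 88 A9 A6.
U+0037: 1-byte form → 37.
U+4FAD2: 4-byte form → F1 8F AB 92.
Concatenated (32 bytes): F2 A6 9C 8A F4 85 B6 B6 F0 91 AF 9F F3 A6 80 8E F0 99 B8 A1 E2 9B 8B F2 88 A9 A6 37 F1 8F AB 92.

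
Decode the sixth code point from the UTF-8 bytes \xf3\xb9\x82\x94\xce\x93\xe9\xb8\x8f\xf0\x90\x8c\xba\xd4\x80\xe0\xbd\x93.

U+0F53

Offset 0: leading byte 0xF3 = 11110011 → 4-byte char #1 = F3 B9 82 94.
Offset 4: leading byte 0xCE = 11001110 → 2-byte char #2 = CE 93.
Offset 6: leading byte 0xE9 = 11101001 → 3-byte char #3 = E9 B8 8F.
Offset 9: leading byte 0xF0 = 11110000 → 4-byte char #4 = F0 90 8C BA.
Offset 13: leading byte 0xD4 = 11010100 → 2-byte char #5 = D4 80.
Offset 15: leading byte 0xE0 = 11100000 → 3-byte char #6 = E0 BD 93.
Leading byte 0xE0 = 11100000 matches 1110xxxx → 3-byte sequence.
Byte 1: 0xE0 = 11100000, payload 0000 (4 bits).
Byte 2: 0xBD = 10111101 (10xxxxxx ✓), payload 111101.
Byte 3: 0x93 = 10010011 (10xxxxxx ✓), payload 010011.
Concatenate: 0000111101010011 = 0xF53 (16 bits → U+0F53).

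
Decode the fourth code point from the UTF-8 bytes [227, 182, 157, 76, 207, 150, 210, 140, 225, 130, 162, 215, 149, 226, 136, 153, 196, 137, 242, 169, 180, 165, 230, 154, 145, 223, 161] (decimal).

Offset 0: leading byte 0xE3 = 11100011 → 3-byte char #1 = E3 B6 9D.
Offset 3: leading byte 0x4C = 01001100 → 1-byte char #2 = 4C.
Offset 4: leading byte 0xCF = 11001111 → 2-byte char #3 = CF 96.
Offset 6: leading byte 0xD2 = 11010010 → 2-byte char #4 = D2 8C.
Leading byte 0xD2 = 11010010 matches 110xxxxx → 2-byte sequence.
Byte 1: 0xD2 = 11010010, payload 10010 (5 bits).
Byte 2: 0x8C = 10001100 (10xxxxxx ✓), payload 001100.
Concatenate: 10010001100 = 0x48C (11 bits → U+048C).

U+048C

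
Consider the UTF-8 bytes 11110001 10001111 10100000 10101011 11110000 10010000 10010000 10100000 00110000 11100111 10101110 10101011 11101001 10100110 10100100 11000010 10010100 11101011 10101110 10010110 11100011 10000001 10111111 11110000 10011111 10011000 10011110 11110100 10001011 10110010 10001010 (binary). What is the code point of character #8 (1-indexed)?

Offset 0: leading byte 0xF1 = 11110001 → 4-byte char #1 = F1 8F A0 AB.
Offset 4: leading byte 0xF0 = 11110000 → 4-byte char #2 = F0 90 90 A0.
Offset 8: leading byte 0x30 = 00110000 → 1-byte char #3 = 30.
Offset 9: leading byte 0xE7 = 11100111 → 3-byte char #4 = E7 AE AB.
Offset 12: leading byte 0xE9 = 11101001 → 3-byte char #5 = E9 A6 A4.
Offset 15: leading byte 0xC2 = 11000010 → 2-byte char #6 = C2 94.
Offset 17: leading byte 0xEB = 11101011 → 3-byte char #7 = EB AE 96.
Offset 20: leading byte 0xE3 = 11100011 → 3-byte char #8 = E3 81 BF.
Leading byte 0xE3 = 11100011 matches 1110xxxx → 3-byte sequence.
Byte 1: 0xE3 = 11100011, payload 0011 (4 bits).
Byte 2: 0x81 = 10000001 (10xxxxxx ✓), payload 000001.
Byte 3: 0xBF = 10111111 (10xxxxxx ✓), payload 111111.
Concatenate: 0011000001111111 = 0x307F (16 bits → U+307F).

U+307F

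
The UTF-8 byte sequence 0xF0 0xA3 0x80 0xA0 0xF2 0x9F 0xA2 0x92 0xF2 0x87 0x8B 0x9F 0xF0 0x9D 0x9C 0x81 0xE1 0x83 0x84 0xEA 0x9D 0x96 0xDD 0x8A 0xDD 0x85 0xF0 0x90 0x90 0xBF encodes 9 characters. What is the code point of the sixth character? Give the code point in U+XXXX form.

U+A756

Offset 0: leading byte 0xF0 = 11110000 → 4-byte char #1 = F0 A3 80 A0.
Offset 4: leading byte 0xF2 = 11110010 → 4-byte char #2 = F2 9F A2 92.
Offset 8: leading byte 0xF2 = 11110010 → 4-byte char #3 = F2 87 8B 9F.
Offset 12: leading byte 0xF0 = 11110000 → 4-byte char #4 = F0 9D 9C 81.
Offset 16: leading byte 0xE1 = 11100001 → 3-byte char #5 = E1 83 84.
Offset 19: leading byte 0xEA = 11101010 → 3-byte char #6 = EA 9D 96.
Leading byte 0xEA = 11101010 matches 1110xxxx → 3-byte sequence.
Byte 1: 0xEA = 11101010, payload 1010 (4 bits).
Byte 2: 0x9D = 10011101 (10xxxxxx ✓), payload 011101.
Byte 3: 0x96 = 10010110 (10xxxxxx ✓), payload 010110.
Concatenate: 1010011101010110 = 0xA756 (16 bits → U+A756).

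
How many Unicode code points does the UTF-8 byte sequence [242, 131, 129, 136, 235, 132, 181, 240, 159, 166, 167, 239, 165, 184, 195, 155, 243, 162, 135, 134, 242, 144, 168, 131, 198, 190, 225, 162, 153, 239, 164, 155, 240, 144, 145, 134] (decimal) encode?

11

Byte at offset 0: 0xF2 = 11110010 → 4-byte char (#1). Advance 4.
Byte at offset 4: 0xEB = 11101011 → 3-byte char (#2). Advance 3.
Byte at offset 7: 0xF0 = 11110000 → 4-byte char (#3). Advance 4.
Byte at offset 11: 0xEF = 11101111 → 3-byte char (#4). Advance 3.
Byte at offset 14: 0xC3 = 11000011 → 2-byte char (#5). Advance 2.
Byte at offset 16: 0xF3 = 11110011 → 4-byte char (#6). Advance 4.
Byte at offset 20: 0xF2 = 11110010 → 4-byte char (#7). Advance 4.
Byte at offset 24: 0xC6 = 11000110 → 2-byte char (#8). Advance 2.
Byte at offset 26: 0xE1 = 11100001 → 3-byte char (#9). Advance 3.
Byte at offset 29: 0xEF = 11101111 → 3-byte char (#10). Advance 3.
Byte at offset 32: 0xF0 = 11110000 → 4-byte char (#11). Advance 4.
Reached end at offset 36 after 11 code points.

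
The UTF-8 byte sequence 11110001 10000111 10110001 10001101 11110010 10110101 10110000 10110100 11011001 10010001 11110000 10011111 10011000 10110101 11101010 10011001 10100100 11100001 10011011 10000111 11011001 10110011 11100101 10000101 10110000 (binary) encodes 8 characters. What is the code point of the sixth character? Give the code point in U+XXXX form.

U+16C7

Offset 0: leading byte 0xF1 = 11110001 → 4-byte char #1 = F1 87 B1 8D.
Offset 4: leading byte 0xF2 = 11110010 → 4-byte char #2 = F2 B5 B0 B4.
Offset 8: leading byte 0xD9 = 11011001 → 2-byte char #3 = D9 91.
Offset 10: leading byte 0xF0 = 11110000 → 4-byte char #4 = F0 9F 98 B5.
Offset 14: leading byte 0xEA = 11101010 → 3-byte char #5 = EA 99 A4.
Offset 17: leading byte 0xE1 = 11100001 → 3-byte char #6 = E1 9B 87.
Leading byte 0xE1 = 11100001 matches 1110xxxx → 3-byte sequence.
Byte 1: 0xE1 = 11100001, payload 0001 (4 bits).
Byte 2: 0x9B = 10011011 (10xxxxxx ✓), payload 011011.
Byte 3: 0x87 = 10000111 (10xxxxxx ✓), payload 000111.
Concatenate: 0001011011000111 = 0x16C7 (16 bits → U+16C7).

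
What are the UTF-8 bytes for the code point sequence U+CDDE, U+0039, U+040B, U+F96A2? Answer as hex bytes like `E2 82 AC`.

EC B7 9E 39 D0 8B F3 B9 9A A2

U+CDDE: 3-byte form → EC B7 9E.
U+0039: 1-byte form → 39.
U+040B: 2-byte form → D0 8B.
U+F96A2: 4-byte form → F3 B9 9A A2.
Concatenated (10 bytes): EC B7 9E 39 D0 8B F3 B9 9A A2.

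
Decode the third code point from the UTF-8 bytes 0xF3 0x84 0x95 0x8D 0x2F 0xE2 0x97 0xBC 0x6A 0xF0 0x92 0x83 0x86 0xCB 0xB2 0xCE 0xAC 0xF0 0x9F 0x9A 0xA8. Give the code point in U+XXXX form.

Offset 0: leading byte 0xF3 = 11110011 → 4-byte char #1 = F3 84 95 8D.
Offset 4: leading byte 0x2F = 00101111 → 1-byte char #2 = 2F.
Offset 5: leading byte 0xE2 = 11100010 → 3-byte char #3 = E2 97 BC.
Leading byte 0xE2 = 11100010 matches 1110xxxx → 3-byte sequence.
Byte 1: 0xE2 = 11100010, payload 0010 (4 bits).
Byte 2: 0x97 = 10010111 (10xxxxxx ✓), payload 010111.
Byte 3: 0xBC = 10111100 (10xxxxxx ✓), payload 111100.
Concatenate: 0010010111111100 = 0x25FC (16 bits → U+25FC).

U+25FC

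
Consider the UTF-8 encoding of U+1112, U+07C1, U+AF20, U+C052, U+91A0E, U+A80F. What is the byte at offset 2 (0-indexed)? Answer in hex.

0x92

U+1112 → 3-byte form E1 84 92 at offsets 0–2.
Offset 2 falls in char 1's range; it's byte 3 of E1 84 92 = 0x92.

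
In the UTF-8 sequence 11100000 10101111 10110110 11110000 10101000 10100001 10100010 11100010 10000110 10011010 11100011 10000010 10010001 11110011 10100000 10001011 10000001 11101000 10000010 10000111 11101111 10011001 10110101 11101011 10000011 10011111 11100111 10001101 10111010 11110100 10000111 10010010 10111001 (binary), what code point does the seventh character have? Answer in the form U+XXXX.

U+F675

Offset 0: leading byte 0xE0 = 11100000 → 3-byte char #1 = E0 AF B6.
Offset 3: leading byte 0xF0 = 11110000 → 4-byte char #2 = F0 A8 A1 A2.
Offset 7: leading byte 0xE2 = 11100010 → 3-byte char #3 = E2 86 9A.
Offset 10: leading byte 0xE3 = 11100011 → 3-byte char #4 = E3 82 91.
Offset 13: leading byte 0xF3 = 11110011 → 4-byte char #5 = F3 A0 8B 81.
Offset 17: leading byte 0xE8 = 11101000 → 3-byte char #6 = E8 82 87.
Offset 20: leading byte 0xEF = 11101111 → 3-byte char #7 = EF 99 B5.
Leading byte 0xEF = 11101111 matches 1110xxxx → 3-byte sequence.
Byte 1: 0xEF = 11101111, payload 1111 (4 bits).
Byte 2: 0x99 = 10011001 (10xxxxxx ✓), payload 011001.
Byte 3: 0xB5 = 10110101 (10xxxxxx ✓), payload 110101.
Concatenate: 1111011001110101 = 0xF675 (16 bits → U+F675).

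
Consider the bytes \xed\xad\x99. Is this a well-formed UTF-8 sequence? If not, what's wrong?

invalid (encodes a surrogate (U+D800–U+DFFF))

Structurally a 3-byte sequence; payload = 0xDB59.
But 0xDB59 is in U+D800–U+DFFF, the surrogate range. Surrogates are not Unicode scalar values and are forbidden in UTF-8.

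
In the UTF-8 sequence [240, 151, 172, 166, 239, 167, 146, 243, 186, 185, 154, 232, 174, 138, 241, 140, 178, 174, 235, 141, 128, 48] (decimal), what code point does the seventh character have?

U+0030

Offset 0: leading byte 0xF0 = 11110000 → 4-byte char #1 = F0 97 AC A6.
Offset 4: leading byte 0xEF = 11101111 → 3-byte char #2 = EF A7 92.
Offset 7: leading byte 0xF3 = 11110011 → 4-byte char #3 = F3 BA B9 9A.
Offset 11: leading byte 0xE8 = 11101000 → 3-byte char #4 = E8 AE 8A.
Offset 14: leading byte 0xF1 = 11110001 → 4-byte char #5 = F1 8C B2 AE.
Offset 18: leading byte 0xEB = 11101011 → 3-byte char #6 = EB 8D 80.
Offset 21: leading byte 0x30 = 00110000 → 1-byte char #7 = 30.
Leading byte 0x30 = 00110000 matches 0xxxxxxx → 1-byte sequence.
Byte 1: 0x30 = 00110000, payload 0110000 (7 bits).
Concatenate: 0110000 = 0x30 (7 bits → U+0030).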